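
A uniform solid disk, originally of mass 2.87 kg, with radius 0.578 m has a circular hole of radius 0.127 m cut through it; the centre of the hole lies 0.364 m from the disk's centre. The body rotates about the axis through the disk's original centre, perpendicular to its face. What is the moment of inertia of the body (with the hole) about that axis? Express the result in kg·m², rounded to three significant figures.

0.460

Unpierced body about its centre: I₀ = (1/2)MR² = (1/2)(2.87)(0.578)² = 0.47941 kg·m².
The removed disk has mass m = M·(r/R)² = (2.87)(0.127/0.578)² = 0.13856 kg (same uniform areal density).
Its moment of inertia about the rotation axis (parallel-axis theorem): I_hole = (1/2)mr² + md² = (1/2)(0.13856)(0.127)² + (0.13856)(0.364)² = 0.019476 kg·m².
Treating the hole as negative mass, I = I₀ − I_hole = 0.47941 − 0.019476 = 0.45993 kg·m².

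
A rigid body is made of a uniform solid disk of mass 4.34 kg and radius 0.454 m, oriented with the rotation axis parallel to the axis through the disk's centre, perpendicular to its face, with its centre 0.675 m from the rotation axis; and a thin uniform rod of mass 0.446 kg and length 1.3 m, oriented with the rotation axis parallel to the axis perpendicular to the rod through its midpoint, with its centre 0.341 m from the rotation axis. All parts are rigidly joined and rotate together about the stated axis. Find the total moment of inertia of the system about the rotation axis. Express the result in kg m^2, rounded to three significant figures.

Solid disk: I_cm = (1/2)MR² = (1/2)(4.34)(0.454)² = 0.44727 kg m^2; centre at d = 0.675 m, so I = I_cm + Md² gives I = 0.44727 + (4.34)(0.675)² = 2.4247 kg m^2.
Thin rod: I_cm = (1/12)ML² = (1/12)(0.446)(1.3)² = 0.062812 kg m^2; centre at d = 0.341 m, so I = I_cm + Md² gives I = 0.062812 + (0.446)(0.341)² = 0.11467 kg m^2.
Total I = 2.4247 + 0.11467 = 2.5394 kg m^2.

2.54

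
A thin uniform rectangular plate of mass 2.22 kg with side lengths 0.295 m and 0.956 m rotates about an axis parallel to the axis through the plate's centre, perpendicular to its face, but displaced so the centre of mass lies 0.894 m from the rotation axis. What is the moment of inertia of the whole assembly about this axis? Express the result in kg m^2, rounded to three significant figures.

I_cm = (1/12)M(a²+b²) = (1/12)(2.22)[(0.295)² + (0.956)²] = 0.18518 kg m^2; centre at d = 0.894 m, so I = I_cm + Md² gives I = 0.18518 + (2.22)(0.894)² = 1.9595 kg m^2.

1.96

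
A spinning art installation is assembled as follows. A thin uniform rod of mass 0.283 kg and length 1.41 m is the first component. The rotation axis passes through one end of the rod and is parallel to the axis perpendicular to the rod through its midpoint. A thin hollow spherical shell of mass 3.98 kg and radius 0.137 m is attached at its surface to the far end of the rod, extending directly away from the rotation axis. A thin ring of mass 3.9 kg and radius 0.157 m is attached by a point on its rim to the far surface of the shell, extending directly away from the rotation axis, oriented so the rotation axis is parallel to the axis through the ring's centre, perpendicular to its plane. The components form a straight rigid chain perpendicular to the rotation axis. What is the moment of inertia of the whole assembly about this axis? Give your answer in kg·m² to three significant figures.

23.1

Thin rod: I_cm = (1/12)ML² = (1/12)(0.283)(1.41)² = 0.046886 kg·m²; centre at d = 0.705 m, so I = I_cm + Md² gives I = 0.046886 + (0.283)(0.705)² = 0.18754 kg·m².
Spherical shell: I_cm = (2/3)MR² = (2/3)(3.98)(0.137)² = 0.0498 kg·m²; centre at d = 0.705 + 0.705 + 0.137 = 1.547 m, so I = I_cm + Md² gives I = 0.0498 + (3.98)(1.547)² = 9.5748 kg·m².
Thin ring: I_cm = MR² = (3.9)(0.157)² = 0.096131 kg·m²; centre at d = 0.705 + 0.705 + 0.137 + 0.137 + 0.157 = 1.841 m, so I = I_cm + Md² gives I = 0.096131 + (3.9)(1.841)² = 13.314 kg·m².
Total I = 0.18754 + 9.5748 + 13.314 = 23.077 kg·m².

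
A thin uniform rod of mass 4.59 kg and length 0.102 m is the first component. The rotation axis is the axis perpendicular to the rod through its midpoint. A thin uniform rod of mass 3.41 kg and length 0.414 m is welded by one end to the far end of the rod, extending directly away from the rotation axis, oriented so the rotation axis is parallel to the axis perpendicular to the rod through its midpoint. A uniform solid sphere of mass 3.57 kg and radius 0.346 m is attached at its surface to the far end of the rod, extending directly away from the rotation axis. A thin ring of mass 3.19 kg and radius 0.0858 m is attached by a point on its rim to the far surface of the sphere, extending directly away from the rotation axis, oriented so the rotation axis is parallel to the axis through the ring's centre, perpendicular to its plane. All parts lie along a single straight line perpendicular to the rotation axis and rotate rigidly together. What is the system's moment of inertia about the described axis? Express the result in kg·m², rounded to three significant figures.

Thin rod: I_cm = (1/12)ML² = (1/12)(4.59)(0.102)² = 0.0039795 kg·m²; axis through the centre, so I = 0.0039795 kg·m².
Thin rod: I_cm = (1/12)ML² = (1/12)(3.41)(0.414)² = 0.048705 kg·m²; centre at d = 0.051 + 0.207 = 0.258 m, so I = I_cm + Md² gives I = 0.048705 + (3.41)(0.258)² = 0.27569 kg·m².
Solid sphere: I_cm = (2/5)MR² = (2/5)(3.57)(0.346)² = 0.17095 kg·m²; centre at d = 0.051 + 0.207 + 0.207 + 0.346 = 0.811 m, so I = I_cm + Md² gives I = 0.17095 + (3.57)(0.811)² = 2.519 kg·m².
Thin ring: I_cm = MR² = (3.19)(0.0858)² = 0.023484 kg·m²; centre at d = 0.051 + 0.207 + 0.207 + 0.346 + 0.346 + 0.0858 = 1.2428 m, so I = I_cm + Md² gives I = 0.023484 + (3.19)(1.2428)² = 4.9506 kg·m².
Total I = 0.0039795 + 0.27569 + 2.519 + 4.9506 = 7.7493 kg·m².

7.75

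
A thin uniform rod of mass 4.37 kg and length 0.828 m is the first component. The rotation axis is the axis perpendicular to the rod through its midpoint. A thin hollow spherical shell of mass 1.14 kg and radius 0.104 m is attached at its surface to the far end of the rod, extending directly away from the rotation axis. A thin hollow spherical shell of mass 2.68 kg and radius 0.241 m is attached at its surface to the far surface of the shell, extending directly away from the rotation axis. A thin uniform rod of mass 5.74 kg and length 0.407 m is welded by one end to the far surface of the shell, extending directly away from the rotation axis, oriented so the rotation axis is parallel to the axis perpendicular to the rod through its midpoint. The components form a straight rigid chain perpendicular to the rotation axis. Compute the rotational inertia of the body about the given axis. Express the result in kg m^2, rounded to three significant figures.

12.6

Thin rod: I_cm = (1/12)ML² = (1/12)(4.37)(0.828)² = 0.24967 kg m^2; axis through the centre, so I = 0.24967 kg m^2.
Spherical shell: I_cm = (2/3)MR² = (2/3)(1.14)(0.104)² = 0.0082202 kg m^2; centre at d = 0.414 + 0.104 = 0.518 m, so I = I_cm + Md² gives I = 0.0082202 + (1.14)(0.518)² = 0.31411 kg m^2.
Spherical shell: I_cm = (2/3)MR² = (2/3)(2.68)(0.241)² = 0.10377 kg m^2; centre at d = 0.414 + 0.104 + 0.104 + 0.241 = 0.863 m, so I = I_cm + Md² gives I = 0.10377 + (2.68)(0.863)² = 2.0998 kg m^2.
Thin rod: I_cm = (1/12)ML² = (1/12)(5.74)(0.407)² = 0.079235 kg m^2; centre at d = 0.414 + 0.104 + 0.104 + 0.241 + 0.241 + 0.2035 = 1.3075 m, so I = I_cm + Md² gives I = 0.079235 + (5.74)(1.3075)² = 9.8921 kg m^2.
Total I = 0.24967 + 0.31411 + 2.0998 + 9.8921 = 12.556 kg m^2.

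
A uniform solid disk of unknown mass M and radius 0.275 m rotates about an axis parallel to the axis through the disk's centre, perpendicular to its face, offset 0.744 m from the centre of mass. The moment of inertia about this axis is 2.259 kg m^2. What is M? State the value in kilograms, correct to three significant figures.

I = I_cm + Md² = (1/2)MR² + Md² = M·[0.5·(0.275)² + (0.744)²] = M·0.59135.
So M = 2.259 / 0.59135 = 3.8201 kg.

3.82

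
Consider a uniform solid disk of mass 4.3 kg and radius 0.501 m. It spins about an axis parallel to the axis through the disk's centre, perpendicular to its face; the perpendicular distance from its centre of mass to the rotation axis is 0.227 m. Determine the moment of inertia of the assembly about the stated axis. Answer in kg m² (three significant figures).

0.761

I_cm = (1/2)MR² = (1/2)(4.3)(0.501)² = 0.53965 kg m²; centre at d = 0.227 m, so I = I_cm + Md² gives I = 0.53965 + (4.3)(0.227)² = 0.76123 kg m².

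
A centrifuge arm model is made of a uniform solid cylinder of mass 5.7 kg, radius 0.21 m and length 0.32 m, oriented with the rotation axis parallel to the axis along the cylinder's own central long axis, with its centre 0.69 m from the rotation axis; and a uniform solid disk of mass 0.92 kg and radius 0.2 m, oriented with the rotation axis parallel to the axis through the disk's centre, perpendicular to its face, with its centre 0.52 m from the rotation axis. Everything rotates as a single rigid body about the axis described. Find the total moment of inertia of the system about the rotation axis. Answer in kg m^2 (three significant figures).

Solid cylinder: I_cm = (1/2)MR² = (1/2)(5.7)(0.21)² = 0.12568 kg m^2; centre at d = 0.69 m, so the parallel axis theorem gives I = 0.12568 + (5.7)(0.69)² = 2.8395 kg m^2.
Solid disk: I_cm = (1/2)MR² = (1/2)(0.92)(0.2)² = 0.0184 kg m^2; centre at d = 0.52 m, so the parallel axis theorem gives I = 0.0184 + (0.92)(0.52)² = 0.26717 kg m^2.
Total I = 2.8395 + 0.26717 = 3.1066 kg m^2.

3.11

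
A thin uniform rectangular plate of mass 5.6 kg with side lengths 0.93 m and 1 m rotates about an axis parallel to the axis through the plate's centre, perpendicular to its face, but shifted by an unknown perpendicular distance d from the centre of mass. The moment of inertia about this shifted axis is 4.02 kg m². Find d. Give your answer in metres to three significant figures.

0.750

About the centre-of-mass axis, I_cm = (1/12)M(a²+b²) = (1/12)(5.6)[(0.93)² + (1)²] = 0.87029 kg m².
Parallel axis theorem: I = I_cm + Md², so Md² = 4.02 − 0.87029 = 3.1497 kg m².
d = √(3.1497 / 5.6) = 0.74997 m.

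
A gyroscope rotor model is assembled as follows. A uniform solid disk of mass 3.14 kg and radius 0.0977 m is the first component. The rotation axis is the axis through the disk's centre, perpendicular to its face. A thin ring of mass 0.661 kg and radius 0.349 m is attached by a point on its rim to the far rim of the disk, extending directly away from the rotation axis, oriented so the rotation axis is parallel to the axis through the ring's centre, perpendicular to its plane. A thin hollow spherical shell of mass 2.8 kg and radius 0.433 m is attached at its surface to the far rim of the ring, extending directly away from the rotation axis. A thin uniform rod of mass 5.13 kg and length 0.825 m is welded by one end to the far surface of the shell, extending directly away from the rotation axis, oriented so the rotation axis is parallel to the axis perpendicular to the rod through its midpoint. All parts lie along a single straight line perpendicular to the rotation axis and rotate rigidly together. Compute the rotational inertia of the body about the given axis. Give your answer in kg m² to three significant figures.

Solid disk: I_cm = (1/2)MR² = (1/2)(3.14)(0.0977)² = 0.014986 kg m²; axis through the centre, so I = 0.014986 kg m².
Thin ring: I_cm = MR² = (0.661)(0.349)² = 0.08051 kg m²; centre at d = 0.0977 + 0.349 = 0.4467 m, so I = I_cm + Md² gives I = 0.08051 + (0.661)(0.4467)² = 0.21241 kg m².
Spherical shell: I_cm = (2/3)MR² = (2/3)(2.8)(0.433)² = 0.34998 kg m²; centre at d = 0.0977 + 0.349 + 0.349 + 0.433 = 1.2287 m, so I = I_cm + Md² gives I = 0.34998 + (2.8)(1.2287)² = 4.5771 kg m².
Thin rod: I_cm = (1/12)ML² = (1/12)(5.13)(0.825)² = 0.29097 kg m²; centre at d = 0.0977 + 0.349 + 0.349 + 0.433 + 0.433 + 0.4125 = 2.0742 m, so I = I_cm + Md² gives I = 0.29097 + (5.13)(2.0742)² = 22.362 kg m².
Total I = 0.014986 + 0.21241 + 4.5771 + 22.362 = 27.166 kg m².

27.2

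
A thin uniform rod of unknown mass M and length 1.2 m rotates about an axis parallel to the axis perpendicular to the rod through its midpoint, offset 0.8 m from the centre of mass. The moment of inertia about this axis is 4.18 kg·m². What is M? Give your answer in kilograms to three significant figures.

5.50

I = I_cm + Md² = (1/12)ML² + Md² = M·[0.0833333·(1.2)² + (0.8)²] = M·0.76.
So M = 4.18 / 0.76 = 5.5 kg.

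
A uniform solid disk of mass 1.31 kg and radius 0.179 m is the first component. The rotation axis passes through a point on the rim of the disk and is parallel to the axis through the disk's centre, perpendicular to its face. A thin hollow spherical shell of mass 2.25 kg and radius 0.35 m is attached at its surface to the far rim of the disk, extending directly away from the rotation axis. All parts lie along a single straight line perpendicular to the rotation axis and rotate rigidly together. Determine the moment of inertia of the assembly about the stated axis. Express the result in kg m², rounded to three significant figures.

1.37

Solid disk: I_cm = (1/2)MR² = (1/2)(1.31)(0.179)² = 0.020987 kg m²; centre at d = 0.179 m, so the parallel axis theorem gives I = 0.020987 + (1.31)(0.179)² = 0.062961 kg m².
Spherical shell: I_cm = (2/3)MR² = (2/3)(2.25)(0.35)² = 0.18375 kg m²; centre at d = 0.179 + 0.179 + 0.35 = 0.708 m, so the parallel axis theorem gives I = 0.18375 + (2.25)(0.708)² = 1.3116 kg m².
Total I = 0.062961 + 1.3116 = 1.3746 kg m².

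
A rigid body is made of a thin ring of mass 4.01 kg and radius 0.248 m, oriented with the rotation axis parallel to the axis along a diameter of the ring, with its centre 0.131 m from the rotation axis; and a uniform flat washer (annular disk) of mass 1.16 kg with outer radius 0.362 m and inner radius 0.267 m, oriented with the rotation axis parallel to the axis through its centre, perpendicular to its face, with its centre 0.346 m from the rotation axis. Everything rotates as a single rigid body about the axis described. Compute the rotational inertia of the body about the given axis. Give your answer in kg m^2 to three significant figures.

0.448

Thin ring: I_cm = (1/2)MR² = (1/2)(4.01)(0.248)² = 0.12332 kg m^2; centre at d = 0.131 m, so the parallel axis theorem gives I = 0.12332 + (4.01)(0.131)² = 0.19213 kg m^2.
Annular disk: I_cm = (1/2)M(R²+r²) = (1/2)(1.16)[(0.362)² + (0.267)²] = 0.11735 kg m^2; centre at d = 0.346 m, so the parallel axis theorem gives I = 0.11735 + (1.16)(0.346)² = 0.25622 kg m^2.
Total I = 0.19213 + 0.25622 = 0.44835 kg m^2.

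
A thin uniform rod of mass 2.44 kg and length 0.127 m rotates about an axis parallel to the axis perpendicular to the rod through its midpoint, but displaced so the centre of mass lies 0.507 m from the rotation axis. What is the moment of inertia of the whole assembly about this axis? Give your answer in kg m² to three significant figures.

I_cm = (1/12)ML² = (1/12)(2.44)(0.127)² = 0.0032796 kg m²; centre at d = 0.507 m, so I = I_cm + Md² gives I = 0.0032796 + (2.44)(0.507)² = 0.63048 kg m².

0.630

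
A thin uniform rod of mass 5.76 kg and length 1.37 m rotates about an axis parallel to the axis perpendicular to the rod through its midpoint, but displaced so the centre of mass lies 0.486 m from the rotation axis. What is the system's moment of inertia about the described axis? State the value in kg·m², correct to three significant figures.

2.26

I_cm = (1/12)ML² = (1/12)(5.76)(1.37)² = 0.90091 kg·m²; centre at d = 0.486 m, so the parallel axis theorem gives I = 0.90091 + (5.76)(0.486)² = 2.2614 kg·m².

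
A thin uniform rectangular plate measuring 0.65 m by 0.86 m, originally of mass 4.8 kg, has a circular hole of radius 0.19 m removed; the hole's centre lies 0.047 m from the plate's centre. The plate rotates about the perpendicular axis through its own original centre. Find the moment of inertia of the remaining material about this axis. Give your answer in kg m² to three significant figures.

Unpierced body about its centre: I₀ = (1/12)M(a²+b²) = (1/12)(4.8)[(0.65)² + (0.86)²] = 0.46484 kg m².
The removed disk has mass m = M·πr²/(ab) = (4.8)·π(0.19)²/(0.65·0.86) = 0.97384 kg (same uniform areal density).
Its moment of inertia about the rotation axis (parallel-axis theorem): I_hole = (1/2)mr² + md² = (1/2)(0.97384)(0.19)² + (0.97384)(0.047)² = 0.019729 kg m².
Treating the hole as negative mass, I = I₀ − I_hole = 0.46484 − 0.019729 = 0.44511 kg m².

0.445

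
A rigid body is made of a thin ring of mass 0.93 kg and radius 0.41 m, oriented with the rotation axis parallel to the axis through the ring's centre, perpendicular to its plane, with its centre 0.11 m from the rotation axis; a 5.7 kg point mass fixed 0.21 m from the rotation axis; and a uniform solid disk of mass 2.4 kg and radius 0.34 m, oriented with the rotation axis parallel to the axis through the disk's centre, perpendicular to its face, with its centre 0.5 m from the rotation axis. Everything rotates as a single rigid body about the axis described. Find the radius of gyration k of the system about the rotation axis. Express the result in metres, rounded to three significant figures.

0.358

Thin ring: I_cm = MR² = (0.93)(0.41)² = 0.15633 kg·m²; centre at d = 0.11 m, so the parallel axis theorem gives I = 0.15633 + (0.93)(0.11)² = 0.16759 kg·m².
Point mass: I_cm = 0; centre at d = 0.21 m, so the parallel axis theorem gives I = 0 + (5.7)(0.21)² = 0.25137 kg·m².
Solid disk: I_cm = (1/2)MR² = (1/2)(2.4)(0.34)² = 0.13872 kg·m²; centre at d = 0.5 m, so the parallel axis theorem gives I = 0.13872 + (2.4)(0.5)² = 0.73872 kg·m².
Total I = 1.1577 kg·m²; total mass M = 9.03 kg.
k = √(I/M) = √(1.1577/9.03) = 0.35805 m.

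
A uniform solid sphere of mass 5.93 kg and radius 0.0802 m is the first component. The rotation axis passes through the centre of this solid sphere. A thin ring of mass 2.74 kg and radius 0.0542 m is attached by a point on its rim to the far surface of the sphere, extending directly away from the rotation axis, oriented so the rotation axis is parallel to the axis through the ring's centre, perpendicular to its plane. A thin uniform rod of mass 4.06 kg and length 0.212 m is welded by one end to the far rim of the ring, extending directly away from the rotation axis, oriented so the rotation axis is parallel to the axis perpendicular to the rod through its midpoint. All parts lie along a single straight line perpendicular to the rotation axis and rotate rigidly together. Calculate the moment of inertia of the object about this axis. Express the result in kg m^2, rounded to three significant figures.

0.440

Solid sphere: I_cm = (2/5)MR² = (2/5)(5.93)(0.0802)² = 0.015257 kg m^2; axis through the centre, so I = 0.015257 kg m^2.
Thin ring: I_cm = MR² = (2.74)(0.0542)² = 0.0080491 kg m^2; centre at d = 0.0802 + 0.0542 = 0.1344 m, so the parallel axis theorem gives I = 0.0080491 + (2.74)(0.1344)² = 0.057543 kg m^2.
Thin rod: I_cm = (1/12)ML² = (1/12)(4.06)(0.212)² = 0.015206 kg m^2; centre at d = 0.0802 + 0.0542 + 0.0542 + 0.106 = 0.2946 m, so the parallel axis theorem gives I = 0.015206 + (4.06)(0.2946)² = 0.36757 kg m^2.
Total I = 0.015257 + 0.057543 + 0.36757 = 0.44037 kg m^2.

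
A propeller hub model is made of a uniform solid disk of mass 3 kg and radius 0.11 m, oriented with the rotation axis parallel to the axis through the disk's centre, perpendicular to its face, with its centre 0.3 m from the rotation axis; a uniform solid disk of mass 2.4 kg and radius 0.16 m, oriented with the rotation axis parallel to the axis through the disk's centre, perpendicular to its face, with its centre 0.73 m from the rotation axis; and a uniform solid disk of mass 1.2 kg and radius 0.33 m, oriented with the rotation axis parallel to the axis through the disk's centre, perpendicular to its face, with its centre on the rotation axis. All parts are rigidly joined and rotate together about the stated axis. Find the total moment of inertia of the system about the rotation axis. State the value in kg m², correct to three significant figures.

1.66

Solid disk: I_cm = (1/2)MR² = (1/2)(3)(0.11)² = 0.01815 kg m²; centre at d = 0.3 m, so I = I_cm + Md² gives I = 0.01815 + (3)(0.3)² = 0.28815 kg m².
Solid disk: I_cm = (1/2)MR² = (1/2)(2.4)(0.16)² = 0.03072 kg m²; centre at d = 0.73 m, so I = I_cm + Md² gives I = 0.03072 + (2.4)(0.73)² = 1.3097 kg m².
Solid disk: I_cm = (1/2)MR² = (1/2)(1.2)(0.33)² = 0.06534 kg m²; axis through the centre, so I = 0.06534 kg m².
Total I = 0.28815 + 1.3097 + 0.06534 = 1.6632 kg m².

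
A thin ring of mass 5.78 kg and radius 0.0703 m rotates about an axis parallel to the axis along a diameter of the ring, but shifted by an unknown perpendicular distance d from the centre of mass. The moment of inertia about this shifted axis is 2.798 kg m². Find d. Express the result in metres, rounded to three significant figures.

0.694

About the centre-of-mass axis, I_cm = (1/2)MR² = (1/2)(5.78)(0.0703)² = 0.014283 kg m².
Parallel axis theorem: I = I_cm + Md², so Md² = 2.798 − 0.014283 = 2.7837 kg m².
d = √(2.7837 / 5.78) = 0.69398 m.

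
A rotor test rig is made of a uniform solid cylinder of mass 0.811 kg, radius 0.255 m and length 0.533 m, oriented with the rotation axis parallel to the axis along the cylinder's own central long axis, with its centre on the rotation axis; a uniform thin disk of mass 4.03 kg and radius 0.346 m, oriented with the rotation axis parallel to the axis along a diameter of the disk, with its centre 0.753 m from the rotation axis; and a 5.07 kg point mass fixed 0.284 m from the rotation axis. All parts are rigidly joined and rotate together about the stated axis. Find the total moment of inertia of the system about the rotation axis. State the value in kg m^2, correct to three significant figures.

2.84

Solid cylinder: I_cm = (1/2)MR² = (1/2)(0.811)(0.255)² = 0.026368 kg m^2; axis through the centre, so I = 0.026368 kg m^2.
Thin disk: I_cm = (1/4)MR² = (1/4)(4.03)(0.346)² = 0.12061 kg m^2; centre at d = 0.753 m, so the parallel axis theorem gives I = 0.12061 + (4.03)(0.753)² = 2.4057 kg m^2.
Point mass: I_cm = 0; centre at d = 0.284 m, so the parallel axis theorem gives I = 0 + (5.07)(0.284)² = 0.40893 kg m^2.
Total I = 0.026368 + 2.4057 + 0.40893 = 2.841 kg m^2.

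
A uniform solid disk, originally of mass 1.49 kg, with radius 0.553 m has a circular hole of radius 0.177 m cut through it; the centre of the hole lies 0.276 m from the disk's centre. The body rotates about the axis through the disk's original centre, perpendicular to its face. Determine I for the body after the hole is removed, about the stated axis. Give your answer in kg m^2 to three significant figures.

Unpierced body about its centre: I₀ = (1/2)MR² = (1/2)(1.49)(0.553)² = 0.22783 kg m^2.
The removed disk has mass m = M·(r/R)² = (1.49)(0.177/0.553)² = 0.15264 kg (same uniform areal density).
Its moment of inertia about the rotation axis (parallel-axis theorem): I_hole = (1/2)mr² + md² = (1/2)(0.15264)(0.177)² + (0.15264)(0.276)² = 0.014019 kg m^2.
Treating the hole as negative mass, I = I₀ − I_hole = 0.22783 − 0.014019 = 0.21381 kg m^2.

0.214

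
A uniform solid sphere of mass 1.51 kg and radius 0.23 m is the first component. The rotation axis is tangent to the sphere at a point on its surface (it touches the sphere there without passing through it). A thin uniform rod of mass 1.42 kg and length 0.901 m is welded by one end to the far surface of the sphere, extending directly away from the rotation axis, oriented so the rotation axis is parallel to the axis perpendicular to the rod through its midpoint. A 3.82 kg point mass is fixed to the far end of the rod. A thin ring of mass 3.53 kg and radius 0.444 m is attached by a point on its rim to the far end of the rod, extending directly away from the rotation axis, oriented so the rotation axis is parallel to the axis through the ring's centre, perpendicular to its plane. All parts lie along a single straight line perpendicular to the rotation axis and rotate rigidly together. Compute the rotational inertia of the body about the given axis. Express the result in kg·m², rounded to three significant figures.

Solid sphere: I_cm = (2/5)MR² = (2/5)(1.51)(0.23)² = 0.031952 kg·m²; centre at d = 0.23 m, so I = I_cm + Md² gives I = 0.031952 + (1.51)(0.23)² = 0.11183 kg·m².
Thin rod: I_cm = (1/12)ML² = (1/12)(1.42)(0.901)² = 0.096063 kg·m²; centre at d = 0.23 + 0.23 + 0.4505 = 0.9105 m, so I = I_cm + Md² gives I = 0.096063 + (1.42)(0.9105)² = 1.2733 kg·m².
Point mass: I_cm = 0; centre at d = 0.23 + 0.23 + 0.4505 + 0.4505 = 1.361 m, so I = I_cm + Md² gives I = 0 + (3.82)(1.361)² = 7.0759 kg·m².
Thin ring: I_cm = MR² = (3.53)(0.444)² = 0.69589 kg·m²; centre at d = 0.23 + 0.23 + 0.4505 + 0.4505 + 0.444 = 1.805 m, so I = I_cm + Md² gives I = 0.69589 + (3.53)(1.805)² = 12.197 kg·m².
Total I = 0.11183 + 1.2733 + 7.0759 + 12.197 = 20.658 kg·m².

20.7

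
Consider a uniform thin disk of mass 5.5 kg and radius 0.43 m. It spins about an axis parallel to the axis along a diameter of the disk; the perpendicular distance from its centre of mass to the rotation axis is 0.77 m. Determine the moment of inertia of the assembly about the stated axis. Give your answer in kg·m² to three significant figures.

I_cm = (1/4)MR² = (1/4)(5.5)(0.43)² = 0.25424 kg·m²; centre at d = 0.77 m, so the parallel axis theorem gives I = 0.25424 + (5.5)(0.77)² = 3.5152 kg·m².

3.52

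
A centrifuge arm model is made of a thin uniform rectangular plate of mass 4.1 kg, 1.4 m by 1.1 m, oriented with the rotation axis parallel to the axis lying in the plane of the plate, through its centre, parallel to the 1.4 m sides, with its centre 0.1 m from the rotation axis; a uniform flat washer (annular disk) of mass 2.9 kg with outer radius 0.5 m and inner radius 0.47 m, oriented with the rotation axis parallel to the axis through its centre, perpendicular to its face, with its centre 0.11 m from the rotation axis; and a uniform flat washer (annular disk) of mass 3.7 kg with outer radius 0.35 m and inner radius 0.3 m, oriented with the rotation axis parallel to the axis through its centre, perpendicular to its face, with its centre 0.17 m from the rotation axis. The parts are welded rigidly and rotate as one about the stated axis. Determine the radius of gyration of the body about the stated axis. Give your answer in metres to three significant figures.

0.395

Rectangular plate: I_cm = (1/12)Mb² = (1/12)(4.1)(1.1)² = 0.41342 kg·m²; centre at d = 0.1 m, so I = I_cm + Md² gives I = 0.41342 + (4.1)(0.1)² = 0.45442 kg·m².
Annular disk: I_cm = (1/2)M(R²+r²) = (1/2)(2.9)[(0.5)² + (0.47)²] = 0.6828 kg·m²; centre at d = 0.11 m, so I = I_cm + Md² gives I = 0.6828 + (2.9)(0.11)² = 0.71789 kg·m².
Annular disk: I_cm = (1/2)M(R²+r²) = (1/2)(3.7)[(0.35)² + (0.3)²] = 0.39312 kg·m²; centre at d = 0.17 m, so I = I_cm + Md² gives I = 0.39312 + (3.7)(0.17)² = 0.50005 kg·m².
Total I = 1.6724 kg·m²; total mass M = 10.7 kg.
k = √(I/M) = √(1.6724/10.7) = 0.39534 m.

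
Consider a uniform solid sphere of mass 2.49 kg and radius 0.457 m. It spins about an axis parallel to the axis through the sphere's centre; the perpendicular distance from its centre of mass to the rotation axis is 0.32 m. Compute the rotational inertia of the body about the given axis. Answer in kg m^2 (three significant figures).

0.463

I_cm = (2/5)MR² = (2/5)(2.49)(0.457)² = 0.20801 kg m^2; centre at d = 0.32 m, so I = I_cm + Md² gives I = 0.20801 + (2.49)(0.32)² = 0.46299 kg m^2.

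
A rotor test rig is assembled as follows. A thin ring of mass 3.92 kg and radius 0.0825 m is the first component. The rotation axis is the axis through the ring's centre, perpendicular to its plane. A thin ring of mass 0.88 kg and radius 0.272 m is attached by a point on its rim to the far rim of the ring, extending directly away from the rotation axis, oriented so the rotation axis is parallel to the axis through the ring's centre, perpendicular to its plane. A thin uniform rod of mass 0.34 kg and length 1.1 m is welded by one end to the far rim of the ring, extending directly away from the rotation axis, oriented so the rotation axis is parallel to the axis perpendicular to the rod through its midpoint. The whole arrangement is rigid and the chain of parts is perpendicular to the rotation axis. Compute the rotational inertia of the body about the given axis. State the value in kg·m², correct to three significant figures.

Thin ring: I_cm = MR² = (3.92)(0.0825)² = 0.026681 kg·m²; axis through the centre, so I = 0.026681 kg·m².
Thin ring: I_cm = MR² = (0.88)(0.272)² = 0.065106 kg·m²; centre at d = 0.0825 + 0.272 = 0.3545 m, so the parallel axis theorem gives I = 0.065106 + (0.88)(0.3545)² = 0.1757 kg·m².
Thin rod: I_cm = (1/12)ML² = (1/12)(0.34)(1.1)² = 0.034283 kg·m²; centre at d = 0.0825 + 0.272 + 0.272 + 0.55 = 1.1765 m, so the parallel axis theorem gives I = 0.034283 + (0.34)(1.1765)² = 0.5049 kg·m².
Total I = 0.026681 + 0.1757 + 0.5049 = 0.70727 kg·m².

0.707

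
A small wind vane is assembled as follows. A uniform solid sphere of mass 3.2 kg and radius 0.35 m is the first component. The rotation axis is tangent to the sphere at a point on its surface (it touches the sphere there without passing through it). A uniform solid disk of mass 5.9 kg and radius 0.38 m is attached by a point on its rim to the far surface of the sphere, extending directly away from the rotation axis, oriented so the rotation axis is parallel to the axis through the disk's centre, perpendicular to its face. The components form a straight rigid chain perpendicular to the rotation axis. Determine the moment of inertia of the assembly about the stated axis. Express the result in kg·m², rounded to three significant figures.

7.86

Solid sphere: I_cm = (2/5)MR² = (2/5)(3.2)(0.35)² = 0.1568 kg·m²; centre at d = 0.35 m, so the parallel axis theorem gives I = 0.1568 + (3.2)(0.35)² = 0.5488 kg·m².
Solid disk: I_cm = (1/2)MR² = (1/2)(5.9)(0.38)² = 0.42598 kg·m²; centre at d = 0.35 + 0.35 + 0.38 = 1.08 m, so the parallel axis theorem gives I = 0.42598 + (5.9)(1.08)² = 7.3077 kg·m².
Total I = 0.5488 + 7.3077 = 7.8565 kg·m².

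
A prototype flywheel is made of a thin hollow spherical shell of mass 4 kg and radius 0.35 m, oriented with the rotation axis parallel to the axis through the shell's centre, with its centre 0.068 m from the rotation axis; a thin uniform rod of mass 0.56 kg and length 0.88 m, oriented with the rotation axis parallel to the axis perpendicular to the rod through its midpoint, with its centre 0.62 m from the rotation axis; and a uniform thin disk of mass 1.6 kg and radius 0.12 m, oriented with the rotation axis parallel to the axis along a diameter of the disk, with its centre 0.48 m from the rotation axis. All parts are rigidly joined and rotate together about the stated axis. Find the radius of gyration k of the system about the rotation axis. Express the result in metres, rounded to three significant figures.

0.397

Spherical shell: I_cm = (2/3)MR² = (2/3)(4)(0.35)² = 0.32667 kg m^2; centre at d = 0.068 m, so the parallel axis theorem gives I = 0.32667 + (4)(0.068)² = 0.34516 kg m^2.
Thin rod: I_cm = (1/12)ML² = (1/12)(0.56)(0.88)² = 0.036139 kg m^2; centre at d = 0.62 m, so the parallel axis theorem gives I = 0.036139 + (0.56)(0.62)² = 0.2514 kg m^2.
Thin disk: I_cm = (1/4)MR² = (1/4)(1.6)(0.12)² = 0.00576 kg m^2; centre at d = 0.48 m, so the parallel axis theorem gives I = 0.00576 + (1.6)(0.48)² = 0.3744 kg m^2.
Total I = 0.97097 kg m^2; total mass M = 6.16 kg.
k = √(I/M) = √(0.97097/6.16) = 0.39702 m.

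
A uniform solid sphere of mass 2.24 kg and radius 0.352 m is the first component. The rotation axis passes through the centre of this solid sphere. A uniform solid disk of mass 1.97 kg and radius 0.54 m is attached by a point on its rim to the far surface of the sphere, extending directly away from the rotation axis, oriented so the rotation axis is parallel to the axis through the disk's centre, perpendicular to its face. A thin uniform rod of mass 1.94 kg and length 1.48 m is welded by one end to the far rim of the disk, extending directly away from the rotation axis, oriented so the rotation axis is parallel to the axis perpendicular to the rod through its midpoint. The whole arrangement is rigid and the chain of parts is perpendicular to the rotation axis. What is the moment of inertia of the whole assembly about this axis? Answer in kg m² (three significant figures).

Solid sphere: I_cm = (2/5)MR² = (2/5)(2.24)(0.352)² = 0.11102 kg m²; axis through the centre, so I = 0.11102 kg m².
Solid disk: I_cm = (1/2)MR² = (1/2)(1.97)(0.54)² = 0.28723 kg m²; centre at d = 0.352 + 0.54 = 0.892 m, so the parallel axis theorem gives I = 0.28723 + (1.97)(0.892)² = 1.8547 kg m².
Thin rod: I_cm = (1/12)ML² = (1/12)(1.94)(1.48)² = 0.35411 kg m²; centre at d = 0.352 + 0.54 + 0.54 + 0.74 = 2.172 m, so the parallel axis theorem gives I = 0.35411 + (1.94)(2.172)² = 9.5062 kg m².
Total I = 0.11102 + 1.8547 + 9.5062 = 11.472 kg m².

11.5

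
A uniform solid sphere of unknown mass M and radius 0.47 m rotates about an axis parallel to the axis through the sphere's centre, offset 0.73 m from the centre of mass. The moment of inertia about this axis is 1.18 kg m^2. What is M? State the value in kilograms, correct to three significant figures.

I = I_cm + Md² = (2/5)MR² + Md² = M·[0.4·(0.47)² + (0.73)²] = M·0.62126.
So M = 1.18 / 0.62126 = 1.8994 kg.

1.90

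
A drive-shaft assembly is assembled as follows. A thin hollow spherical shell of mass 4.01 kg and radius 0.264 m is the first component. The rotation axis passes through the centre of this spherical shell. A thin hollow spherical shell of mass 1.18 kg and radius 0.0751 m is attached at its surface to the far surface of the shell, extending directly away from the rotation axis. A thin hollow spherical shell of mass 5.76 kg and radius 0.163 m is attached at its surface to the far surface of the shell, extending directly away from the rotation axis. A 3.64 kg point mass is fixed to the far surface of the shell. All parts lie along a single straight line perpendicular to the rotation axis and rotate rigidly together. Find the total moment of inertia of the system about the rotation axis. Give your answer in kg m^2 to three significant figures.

4.34

Spherical shell: I_cm = (2/3)MR² = (2/3)(4.01)(0.264)² = 0.18632 kg m^2; axis through the centre, so I = 0.18632 kg m^2.
Spherical shell: I_cm = (2/3)MR² = (2/3)(1.18)(0.0751)² = 0.0044368 kg m^2; centre at d = 0.264 + 0.0751 = 0.3391 m, so the parallel axis theorem gives I = 0.0044368 + (1.18)(0.3391)² = 0.14012 kg m^2.
Spherical shell: I_cm = (2/3)MR² = (2/3)(5.76)(0.163)² = 0.10202 kg m^2; centre at d = 0.264 + 0.0751 + 0.0751 + 0.163 = 0.5772 m, so the parallel axis theorem gives I = 0.10202 + (5.76)(0.5772)² = 2.021 kg m^2.
Point mass: I_cm = 0; centre at d = 0.264 + 0.0751 + 0.0751 + 0.163 + 0.163 = 0.7402 m, so the parallel axis theorem gives I = 0 + (3.64)(0.7402)² = 1.9943 kg m^2.
Total I = 0.18632 + 0.14012 + 2.021 + 1.9943 = 4.3418 kg m^2.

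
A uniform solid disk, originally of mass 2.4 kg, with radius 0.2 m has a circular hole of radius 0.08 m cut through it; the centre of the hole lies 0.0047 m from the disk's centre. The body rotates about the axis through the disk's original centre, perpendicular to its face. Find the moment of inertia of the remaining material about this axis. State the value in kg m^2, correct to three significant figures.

Unpierced body about its centre: I₀ = (1/2)MR² = (1/2)(2.4)(0.2)² = 0.048 kg m^2.
The removed disk has mass m = M·(r/R)² = (2.4)(0.08/0.2)² = 0.384 kg (same uniform areal density).
Its moment of inertia about the rotation axis (parallel-axis theorem): I_hole = (1/2)mr² + md² = (1/2)(0.384)(0.08)² + (0.384)(0.0047)² = 0.0012373 kg m^2.
Treating the hole as negative mass, I = I₀ − I_hole = 0.048 − 0.0012373 = 0.046763 kg m^2.

0.0468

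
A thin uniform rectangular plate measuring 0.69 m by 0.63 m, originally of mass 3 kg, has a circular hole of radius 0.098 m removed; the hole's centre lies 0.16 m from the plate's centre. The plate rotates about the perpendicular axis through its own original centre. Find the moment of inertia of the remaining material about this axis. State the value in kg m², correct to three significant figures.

Unpierced body about its centre: I₀ = (1/12)M(a²+b²) = (1/12)(3)[(0.69)² + (0.63)²] = 0.21825 kg m².
The removed disk has mass m = M·πr²/(ab) = (3)·π(0.098)²/(0.69·0.63) = 0.20823 kg (same uniform areal density).
Its moment of inertia about the rotation axis (parallel-axis theorem): I_hole = (1/2)mr² + md² = (1/2)(0.20823)(0.098)² + (0.20823)(0.16)² = 0.0063305 kg m².
Treating the hole as negative mass, I = I₀ − I_hole = 0.21825 − 0.0063305 = 0.21192 kg m².

0.212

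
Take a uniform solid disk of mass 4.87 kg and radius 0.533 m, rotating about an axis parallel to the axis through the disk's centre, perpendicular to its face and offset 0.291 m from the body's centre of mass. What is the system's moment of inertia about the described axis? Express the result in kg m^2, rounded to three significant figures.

1.10

I_cm = (1/2)MR² = (1/2)(4.87)(0.533)² = 0.69176 kg m^2; centre at d = 0.291 m, so the parallel axis theorem gives I = 0.69176 + (4.87)(0.291)² = 1.1042 kg m^2.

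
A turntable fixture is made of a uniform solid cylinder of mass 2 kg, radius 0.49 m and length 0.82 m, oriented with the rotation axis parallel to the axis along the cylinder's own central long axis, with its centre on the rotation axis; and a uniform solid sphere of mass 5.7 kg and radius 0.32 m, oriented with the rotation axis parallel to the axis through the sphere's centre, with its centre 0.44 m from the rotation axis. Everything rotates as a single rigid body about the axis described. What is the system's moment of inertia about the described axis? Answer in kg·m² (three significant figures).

Solid cylinder: I_cm = (1/2)MR² = (1/2)(2)(0.49)² = 0.2401 kg·m²; axis through the centre, so I = 0.2401 kg·m².
Solid sphere: I_cm = (2/5)MR² = (2/5)(5.7)(0.32)² = 0.23347 kg·m²; centre at d = 0.44 m, so I = I_cm + Md² gives I = 0.23347 + (5.7)(0.44)² = 1.337 kg·m².
Total I = 0.2401 + 1.337 = 1.5771 kg·m².

1.58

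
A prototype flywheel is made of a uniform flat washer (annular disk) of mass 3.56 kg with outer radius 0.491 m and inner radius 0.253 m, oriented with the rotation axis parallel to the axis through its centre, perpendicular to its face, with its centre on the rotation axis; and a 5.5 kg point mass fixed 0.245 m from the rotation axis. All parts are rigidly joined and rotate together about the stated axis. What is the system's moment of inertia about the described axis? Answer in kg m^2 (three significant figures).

0.873

Annular disk: I_cm = (1/2)M(R²+r²) = (1/2)(3.56)[(0.491)² + (0.253)²] = 0.54306 kg m^2; axis through the centre, so I = 0.54306 kg m^2.
Point mass: I_cm = 0; centre at d = 0.245 m, so I = I_cm + Md² gives I = 0 + (5.5)(0.245)² = 0.33014 kg m^2.
Total I = 0.54306 + 0.33014 = 0.8732 kg m^2.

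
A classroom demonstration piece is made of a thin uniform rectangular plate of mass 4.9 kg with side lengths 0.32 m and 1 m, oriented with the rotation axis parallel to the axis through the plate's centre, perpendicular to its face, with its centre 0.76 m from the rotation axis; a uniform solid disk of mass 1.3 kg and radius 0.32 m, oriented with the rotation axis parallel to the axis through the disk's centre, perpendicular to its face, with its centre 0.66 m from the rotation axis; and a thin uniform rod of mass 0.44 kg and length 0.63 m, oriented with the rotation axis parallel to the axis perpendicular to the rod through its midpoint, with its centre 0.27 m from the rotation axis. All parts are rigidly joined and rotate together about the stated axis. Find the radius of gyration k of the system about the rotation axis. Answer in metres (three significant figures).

0.772

Rectangular plate: I_cm = (1/12)M(a²+b²) = (1/12)(4.9)[(0.32)² + (1)²] = 0.45015 kg m^2; centre at d = 0.76 m, so the parallel axis theorem gives I = 0.45015 + (4.9)(0.76)² = 3.2804 kg m^2.
Solid disk: I_cm = (1/2)MR² = (1/2)(1.3)(0.32)² = 0.06656 kg m^2; centre at d = 0.66 m, so the parallel axis theorem gives I = 0.06656 + (1.3)(0.66)² = 0.63284 kg m^2.
Thin rod: I_cm = (1/12)ML² = (1/12)(0.44)(0.63)² = 0.014553 kg m^2; centre at d = 0.27 m, so the parallel axis theorem gives I = 0.014553 + (0.44)(0.27)² = 0.046629 kg m^2.
Total I = 3.9599 kg m^2; total mass M = 6.64 kg.
k = √(I/M) = √(3.9599/6.64) = 0.77225 m.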